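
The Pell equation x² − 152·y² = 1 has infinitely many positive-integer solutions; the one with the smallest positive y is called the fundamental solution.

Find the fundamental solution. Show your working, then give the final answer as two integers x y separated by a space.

37 3

√152 → a₀=12, period (3,24); ℓ=2 even so k=1
a_0=12:  p_0=12·1+0=12,  q_0=12·0+1=1
a_1=3:  p_1=3·12+1=37,  q_1=3·1+0=3
fundamental: x₁=37, y₁=3  (since 1369 − 152·9 = 1)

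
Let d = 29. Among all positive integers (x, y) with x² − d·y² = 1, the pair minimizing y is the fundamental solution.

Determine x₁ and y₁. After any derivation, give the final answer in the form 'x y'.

9801 1820

√29 → a₀=5, period (2,1,1,2,10); ℓ=5 odd so k=9
a_0=5:  p_0=5·1+0=5,  q_0=5·0+1=1
…
a_2=1:  p_2=1·11+5=16,  q_2=1·2+1=3
a_3=1:  p_3=1·16+11=27,  q_3=1·3+2=5
a_4=2:  p_4=2·27+16=70,  q_4=2·5+3=13
…
a_6=2:  p_6=2·727+70=1524,  q_6=2·135+13=283
a_7=1:  p_7=1·1524+727=2251,  q_7=1·283+135=418
a_8=1:  p_8=1·2251+1524=3775,  q_8=1·418+283=701
a_9=2:  p_9=2·3775+2251=9801,  q_9=2·701+418=1820
→ (9801, 1820).  Check: 9801²=96059601, 29·1820²=96059600, difference 1.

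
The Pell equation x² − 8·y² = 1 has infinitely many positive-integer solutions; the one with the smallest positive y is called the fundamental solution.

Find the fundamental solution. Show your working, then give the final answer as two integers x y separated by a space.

√8 = [2; 1,4, …], period ℓ=2 (even) → k=1
i=0: a=2 ⇒ p=2, q=1
i=1: a=1 ⇒ p=3, q=1
(x₁, y₁) = (3, 1);  3² − 8·1² = 1 ✓

3 1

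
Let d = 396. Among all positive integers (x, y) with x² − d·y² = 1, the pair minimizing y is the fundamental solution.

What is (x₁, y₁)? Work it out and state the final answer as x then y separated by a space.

√396 → a₀=19, period (1,8,1,38); ℓ=4 even so k=3
k=0  a_k=19  p_k/q_k = 19/1
…
k=2  a_k=8  p_k/q_k = 179/9
k=3  a_k=1  p_k/q_k = 199/10
fundamental: x₁=199, y₁=10  (since 39601 − 396·100 = 1)

199 10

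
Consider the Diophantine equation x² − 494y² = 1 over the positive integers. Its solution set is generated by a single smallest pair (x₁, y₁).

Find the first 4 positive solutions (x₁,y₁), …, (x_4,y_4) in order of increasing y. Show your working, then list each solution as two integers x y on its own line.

√494 = [22; 4,2,2,1,2,1,2,2,4,44, …], period ℓ=10 (even) → k=9
k=0  a_k=22  p_k/q_k = 22/1
k=1  a_k=4  p_k/q_k = 89/4
…
k=3  a_k=2  p_k/q_k = 489/22
k=4  a_k=1  p_k/q_k = 689/31
k=5  a_k=2  p_k/q_k = 1867/84
k=6  a_k=1  p_k/q_k = 2556/115
k=7  a_k=2  p_k/q_k = 6979/314
k=8  a_k=2  p_k/q_k = 16514/743
k=9  a_k=4  p_k/q_k = 73035/3286
→ (73035, 3286).  Check: 73035²=5334111225, 494·3286²=5334111224, difference 1.
(x_2, y_2) = (73035·73035 + 494·3286·3286, 73035·3286 + 3286·73035) = (10668222449, 479986020)
(x_3, y_3) = (73035·10668222449 + 494·3286·479986020, 73035·479986020 + 3286·10668222449) = (1558307253052395, 70111557938114)
(x_4, y_4) = (73035·1558307253052395 + 494·3286·70111557938114, 73035·70111557938114 + 3286·1558307253052395) = (227621940442695115201, 10241195267540325960)

73035 3286
10668222449 479986020
1558307253052395 70111557938114
227621940442695115201 10241195267540325960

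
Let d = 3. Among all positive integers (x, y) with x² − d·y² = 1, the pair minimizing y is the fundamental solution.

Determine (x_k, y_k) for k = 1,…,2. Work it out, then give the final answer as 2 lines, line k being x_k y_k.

2 1
7 4

√3 = [1; 1,2, …], period ℓ=2 (even) → k=1
step 0: (1, 1)  from 1·(1,0) + (0,1)
step 1: (2, 1)  from 1·(1,1) + (1,0)
(x₁, y₁) = (2, 1);  2² − 3·1² = 1 ✓
(2+1√3)^2 = 7 + 4√3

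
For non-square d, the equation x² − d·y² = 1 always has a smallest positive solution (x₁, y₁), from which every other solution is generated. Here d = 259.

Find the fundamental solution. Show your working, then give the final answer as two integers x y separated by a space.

847225 52644

d=259: √d = [16; 10,1,2,3,4,3,2,1,10,32] (ℓ=10, even), read p_9/q_9
k=0  a_k=16  p_k/q_k = 16/1
k=1  a_k=10  p_k/q_k = 161/10
…
k=3  a_k=2  p_k/q_k = 515/32
…
k=5  a_k=4  p_k/q_k = 7403/460
…
k=7  a_k=2  p_k/q_k = 55265/3434
k=8  a_k=1  p_k/q_k = 79196/4921
k=9  a_k=10  p_k/q_k = 847225/52644
fundamental: x₁=847225, y₁=52644  (since 717790200625 − 259·2771390736 = 1)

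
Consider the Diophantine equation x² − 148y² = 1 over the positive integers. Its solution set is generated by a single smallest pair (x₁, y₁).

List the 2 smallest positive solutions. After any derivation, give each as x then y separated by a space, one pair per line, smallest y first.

73 6
10657 876

√148 = [12; 6,24, …], period ℓ=2 (even) → k=1
k=0  a_k=12  p_k/q_k = 12/1
k=1  a_k=6  p_k/q_k = 73/6
→ (73, 6).  Check: 73²=5329, 148·6²=5328, difference 1.
k=2:  x_2 = 73·73+148·6·6 = 10657,  y_2 = 73·6+6·73 = 876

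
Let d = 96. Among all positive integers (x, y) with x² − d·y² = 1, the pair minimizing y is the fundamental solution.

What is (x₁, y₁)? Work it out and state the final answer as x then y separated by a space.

[9; 1,3,1,18] for √96; ℓ=4 ⇒ convergent index 3
a_0=9:  p_0=9·1+0=9,  q_0=9·0+1=1
…
a_2=3:  p_2=3·10+9=39,  q_2=3·1+1=4
a_3=1:  p_3=1·39+10=49,  q_3=1·4+1=5
→ (49, 5).  Check: 49²=2401, 96·5²=2400, difference 1.

49 5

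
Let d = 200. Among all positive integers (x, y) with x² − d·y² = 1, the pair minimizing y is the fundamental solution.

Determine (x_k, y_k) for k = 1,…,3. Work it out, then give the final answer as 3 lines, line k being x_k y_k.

99 7
19601 1386
3880899 274421

√200 → a₀=14, period (7,28); ℓ=2 even so k=1
a_0=14:  p_0=14·1+0=14,  q_0=14·0+1=1
a_1=7:  p_1=7·14+1=99,  q_1=7·1+0=7
(x₁, y₁) = (99, 7);  99² − 200·7² = 1 ✓
n=2: (99,7)∘(99,7) = (99·99+200·7·7, 99·7+7·99) = (19601,1386)
n=3: (19601,1386)∘(99,7) = (99·19601+200·7·1386, 99·1386+7·19601) = (3880899,274421)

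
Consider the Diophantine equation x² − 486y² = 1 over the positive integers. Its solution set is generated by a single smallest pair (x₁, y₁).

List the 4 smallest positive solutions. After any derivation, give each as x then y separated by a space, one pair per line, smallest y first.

485 22
470449 21340
456335045 20699778
442644523201 20078763320

√486 = [22; 22,44, …], period ℓ=2 (even) → k=1
k=0  a_k=22  p_k/q_k = 22/1
k=1  a_k=22  p_k/q_k = 485/22
→ (485, 22).  Check: 485²=235225, 486·22²=235224, difference 1.
(x_2, y_2) = (485·485 + 486·22·22, 485·22 + 22·485) = (470449, 21340)
(x_3, y_3) = (485·470449 + 486·22·21340, 485·21340 + 22·470449) = (456335045, 20699778)
(x_4, y_4) = (485·456335045 + 486·22·20699778, 485·20699778 + 22·456335045) = (442644523201, 20078763320)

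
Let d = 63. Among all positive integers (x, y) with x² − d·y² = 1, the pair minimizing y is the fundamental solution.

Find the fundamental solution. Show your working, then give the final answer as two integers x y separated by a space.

8 1

√63 → a₀=7, period (1,14); ℓ=2 even so k=1
k=0  a_k=7  p_k/q_k = 7/1
k=1  a_k=1  p_k/q_k = 8/1
→ (8, 1).  Check: 8²=64, 63·1²=63, difference 1.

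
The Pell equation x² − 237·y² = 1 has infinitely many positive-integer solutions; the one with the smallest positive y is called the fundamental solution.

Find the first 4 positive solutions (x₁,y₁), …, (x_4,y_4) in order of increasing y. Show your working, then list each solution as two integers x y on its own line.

d=237: √d = [15; 2,1,1,7,10,7,1,1,2,30] (ℓ=10, even), read p_9/q_9
a_0=15:  p_0=15·1+0=15,  q_0=15·0+1=1
…
a_2=1:  p_2=1·31+15=46,  q_2=1·2+1=3
a_3=1:  p_3=1·46+31=77,  q_3=1·3+2=5
…
a_5=10:  p_5=10·585+77=5927,  q_5=10·38+5=385
…
a_8=1:  p_8=1·48001+42074=90075,  q_8=1·3118+2733=5851
a_9=2:  p_9=2·90075+48001=228151,  q_9=2·5851+3118=14820
(x₁, y₁) = (228151, 14820);  228151² − 237·14820² = 1 ✓
(x_2, y_2) = (228151·228151 + 237·14820·14820, 228151·14820 + 14820·228151) = (104105757601, 6762395640)
(x_3, y_3) = (228151·104105757601 + 237·14820·6762395640, 228151·6762395640 + 14820·104105757601) = (47503665404623351, 3085694655308460)
(x_4, y_4) = (228151·47503665404623351 + 237·14820·3085694655308460, 228151·3085694655308460 + 14820·47503665404623351) = (21676017531356338550401, 1408008642599798519280)

228151 14820
104105757601 6762395640
47503665404623351 3085694655308460
21676017531356338550401 1408008642599798519280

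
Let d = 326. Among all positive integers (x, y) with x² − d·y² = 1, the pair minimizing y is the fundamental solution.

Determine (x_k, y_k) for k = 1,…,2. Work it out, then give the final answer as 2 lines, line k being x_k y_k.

325 18
211249 11700

√326 = [18; 18,36, …], period ℓ=2 (even) → k=1
step 0: (18, 1)  from 18·(1,0) + (0,1)
step 1: (325, 18)  from 18·(18,1) + (1,0)
fundamental: x₁=325, y₁=18  (since 105625 − 326·324 = 1)
(x_2, y_2) = (325·325 + 326·18·18, 325·18 + 18·325) = (211249, 11700)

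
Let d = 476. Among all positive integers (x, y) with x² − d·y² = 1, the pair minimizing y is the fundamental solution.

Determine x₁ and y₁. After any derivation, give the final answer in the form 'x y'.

d=476: √d = [21; 1,4,2,10,2,4,1,42] (ℓ=8, even), read p_7/q_7
a_0=21:  p_0=21·1+0=21,  q_0=21·0+1=1
…
a_2=4:  p_2=4·22+21=109,  q_2=4·1+1=5
a_3=2:  p_3=2·109+22=240,  q_3=2·5+1=11
a_4=10:  p_4=10·240+109=2509,  q_4=10·11+5=115
…
a_6=4:  p_6=4·5258+2509=23541,  q_6=4·241+115=1079
a_7=1:  p_7=1·23541+5258=28799,  q_7=1·1079+241=1320
fundamental: x₁=28799, y₁=1320  (since 829382401 − 476·1742400 = 1)

28799 1320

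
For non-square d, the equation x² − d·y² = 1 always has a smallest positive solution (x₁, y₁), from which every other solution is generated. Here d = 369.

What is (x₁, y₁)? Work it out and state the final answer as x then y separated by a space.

8396801 437120

[19; 4,1,3,2,7,4,7,2,3,1,4,38] for √369; ℓ=12 ⇒ convergent index 11
k=0  a_k=19  p_k/q_k = 19/1
…
k=2  a_k=1  p_k/q_k = 96/5
k=3  a_k=3  p_k/q_k = 365/19
k=4  a_k=2  p_k/q_k = 826/43
k=5  a_k=7  p_k/q_k = 6147/320
k=6  a_k=4  p_k/q_k = 25414/1323
k=7  a_k=7  p_k/q_k = 184045/9581
k=8  a_k=2  p_k/q_k = 393504/20485
k=9  a_k=3  p_k/q_k = 1364557/71036
k=10  a_k=1  p_k/q_k = 1758061/91521
k=11  a_k=4  p_k/q_k = 8396801/437120
fundamental: x₁=8396801, y₁=437120  (since 70506267033601 − 369·191073894400 = 1)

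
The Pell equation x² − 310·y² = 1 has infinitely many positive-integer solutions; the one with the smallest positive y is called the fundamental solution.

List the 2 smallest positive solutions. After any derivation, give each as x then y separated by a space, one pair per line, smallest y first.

[17; 1,1,1,1,5,…,1,1,34] for √310; ℓ=16 ⇒ convergent index 15
step 0: (17, 1)  from 17·(1,0) + (0,1)
step 1: (18, 1)  from 1·(17,1) + (1,0)
step 2: (35, 2)  from 1·(18,1) + (17,1)
step 3: (53, 3)  from 1·(35,2) + (18,1)
step 4: (88, 5)  from 1·(53,3) + (35,2)
step 5: (493, 28)  from 5·(88,5) + (53,3)
step 6: (1567, 89)  from 3·(493,28) + (88,5)
step 7: (2060, 117)  from 1·(1567,89) + (493,28)
…
step 9: (7747, 440)  from 1·(5687,323) + (2060,117)
step 10: (28928, 1643)  from 3·(7747,440) + (5687,323)
step 11: (152387, 8655)  from 5·(28928,1643) + (7747,440)
…
step 13: (333702, 18953)  from 1·(181315,10298) + (152387,8655)
step 14: (515017, 29251)  from 1·(333702,18953) + (181315,10298)
step 15: (848719, 48204)  from 1·(515017,29251) + (333702,18953)
(x₁, y₁) = (848719, 48204);  848719² − 310·48204² = 1 ✓
n=2: (848719,48204)∘(848719,48204) = (848719·848719+310·48204·48204, 848719·48204+48204·848719) = (1440647881921,81823301352)

848719 48204
1440647881921 81823301352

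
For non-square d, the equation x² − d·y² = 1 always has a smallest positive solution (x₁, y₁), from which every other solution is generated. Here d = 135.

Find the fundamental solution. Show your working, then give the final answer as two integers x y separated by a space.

√135 → a₀=11, period (1,1,1,1,1,1,1,22); ℓ=8 even so k=7
k=0  a_k=11  p_k/q_k = 11/1
k=1  a_k=1  p_k/q_k = 12/1
k=2  a_k=1  p_k/q_k = 23/2
…
k=4  a_k=1  p_k/q_k = 58/5
…
k=6  a_k=1  p_k/q_k = 151/13
k=7  a_k=1  p_k/q_k = 244/21
→ (244, 21).  Check: 244²=59536, 135·21²=59535, difference 1.

244 21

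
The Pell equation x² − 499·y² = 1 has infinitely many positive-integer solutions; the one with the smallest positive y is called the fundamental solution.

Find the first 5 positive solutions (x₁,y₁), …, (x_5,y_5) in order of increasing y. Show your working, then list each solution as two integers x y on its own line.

d=499: √d = [22; 2,1,21,1,2,44] (ℓ=6, even), read p_5/q_5
step 0: (22, 1)  from 22·(1,0) + (0,1)
…
step 3: (1452, 65)  from 21·(67,3) + (45,2)
step 4: (1519, 68)  from 1·(1452,65) + (67,3)
step 5: (4490, 201)  from 2·(1519,68) + (1452,65)
fundamental: x₁=4490, y₁=201  (since 20160100 − 499·40401 = 1)
n=2: (4490,201)∘(4490,201) = (4490·4490+499·201·201, 4490·201+201·4490) = (40320199,1804980)
n=3: (40320199,1804980)∘(4490,201) = (4490·40320199+499·201·1804980, 4490·1804980+201·40320199) = (362075382530,16208720199)
n=4: (362075382530,16208720199)∘(4490,201) = (4490·362075382530+499·201·16208720199, 4490·16208720199+201·362075382530) = (3251436894799201,145554305582040)
n=5: (3251436894799201,145554305582040)∘(4490,201) = (4490·3251436894799201+499·201·145554305582040, 4490·145554305582040+201·3251436894799201) = (29197902953221442450,1307077647917999001)

4490 201
40320199 1804980
362075382530 16208720199
3251436894799201 145554305582040
29197902953221442450 1307077647917999001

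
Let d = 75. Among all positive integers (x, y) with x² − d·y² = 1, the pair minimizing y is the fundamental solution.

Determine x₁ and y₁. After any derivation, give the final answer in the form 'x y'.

√75 → a₀=8, period (1,1,1,16); ℓ=4 even so k=3
k=0  a_k=8  p_k/q_k = 8/1
k=1  a_k=1  p_k/q_k = 9/1
k=2  a_k=1  p_k/q_k = 17/2
k=3  a_k=1  p_k/q_k = 26/3
→ (26, 3).  Check: 26²=676, 75·3²=675, difference 1.

26 3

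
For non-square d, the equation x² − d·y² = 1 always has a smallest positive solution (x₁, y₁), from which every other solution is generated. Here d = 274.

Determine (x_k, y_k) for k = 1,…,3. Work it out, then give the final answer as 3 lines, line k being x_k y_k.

3959299 239190
31352097142801 1894049455620
248264653730785753699 14998216231173381570

√274 = [16; 1,1,4,4,1,1,32, …], period ℓ=7 (odd) → k=13
step 0: (16, 1)  from 16·(1,0) + (0,1)
step 1: (17, 1)  from 1·(16,1) + (1,0)
…
step 3: (149, 9)  from 4·(33,2) + (17,1)
…
step 6: (1407, 85)  from 1·(778,47) + (629,38)
…
step 9: (93011, 5619)  from 1·(47209,2852) + (45802,2767)
…
step 11: (1770023, 106931)  from 4·(419253,25328) + (93011,5619)
step 12: (2189276, 132259)  from 1·(1770023,106931) + (419253,25328)
step 13: (3959299, 239190)  from 1·(2189276,132259) + (1770023,106931)
→ (3959299, 239190).  Check: 3959299²=15676048571401, 274·239190²=15676048571400, difference 1.
k=2:  x_2 = 3959299·3959299+274·239190·239190 = 31352097142801,  y_2 = 3959299·239190+239190·3959299 = 1894049455620
k=3:  x_3 = 3959299·31352097142801+274·239190·1894049455620 = 248264653730785753699,  y_3 = 3959299·1894049455620+239190·31352097142801 = 14998216231173381570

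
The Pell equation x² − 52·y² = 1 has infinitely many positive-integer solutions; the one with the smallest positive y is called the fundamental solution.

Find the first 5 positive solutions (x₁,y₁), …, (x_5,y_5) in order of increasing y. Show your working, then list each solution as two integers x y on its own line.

√52 → a₀=7, period (4,1,2,1,4,14); ℓ=6 even so k=5
a_0=7:  p_0=7·1+0=7,  q_0=7·0+1=1
…
a_2=1:  p_2=1·29+7=36,  q_2=1·4+1=5
a_3=2:  p_3=2·36+29=101,  q_3=2·5+4=14
a_4=1:  p_4=1·101+36=137,  q_4=1·14+5=19
a_5=4:  p_5=4·137+101=649,  q_5=4·19+14=90
fundamental: x₁=649, y₁=90  (since 421201 − 52·8100 = 1)
(x_2, y_2) = (649·649 + 52·90·90, 649·90 + 90·649) = (842401, 116820)
(x_3, y_3) = (649·842401 + 52·90·116820, 649·116820 + 90·842401) = (1093435849, 151632270)
(x_4, y_4) = (649·1093435849 + 52·90·151632270, 649·151632270 + 90·1093435849) = (1419278889601, 196818569640)
(x_5, y_5) = (649·1419278889601 + 52·90·196818569640, 649·196818569640 + 90·1419278889601) = (1842222905266249, 255470351760450)

649 90
842401 116820
1093435849 151632270
1419278889601 196818569640
1842222905266249 255470351760450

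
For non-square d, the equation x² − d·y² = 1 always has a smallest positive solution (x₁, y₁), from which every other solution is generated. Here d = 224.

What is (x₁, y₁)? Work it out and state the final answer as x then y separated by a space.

15 1

[14; 1,28] for √224; ℓ=2 ⇒ convergent index 1
a_0=14:  p_0=14·1+0=14,  q_0=14·0+1=1
a_1=1:  p_1=1·14+1=15,  q_1=1·1+0=1
→ (15, 1).  Check: 15²=225, 224·1²=224, difference 1.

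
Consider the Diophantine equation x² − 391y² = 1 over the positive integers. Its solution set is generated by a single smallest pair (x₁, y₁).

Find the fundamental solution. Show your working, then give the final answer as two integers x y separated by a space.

7338680 371133

[19; 1,3,2,2,1,…,3,1,38] for √391; ℓ=16 ⇒ convergent index 15
k=0  a_k=19  p_k/q_k = 19/1
k=1  a_k=1  p_k/q_k = 20/1
k=2  a_k=3  p_k/q_k = 79/4
k=3  a_k=2  p_k/q_k = 178/9
…
k=9  a_k=2  p_k/q_k = 107747/5449
k=10  a_k=1  p_k/q_k = 160266/8105
k=11  a_k=1  p_k/q_k = 268013/13554
k=12  a_k=2  p_k/q_k = 696292/35213
k=13  a_k=2  p_k/q_k = 1660597/83980
k=14  a_k=3  p_k/q_k = 5678083/287153
k=15  a_k=1  p_k/q_k = 7338680/371133
(x₁, y₁) = (7338680, 371133);  7338680² − 391·371133² = 1 ✓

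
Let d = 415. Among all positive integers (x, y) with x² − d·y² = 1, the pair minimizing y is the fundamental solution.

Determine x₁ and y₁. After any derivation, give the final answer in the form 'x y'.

18412804 903849

d=415: √d = [20; 2,1,2,4,6,…,1,2,40] (ℓ=16, even), read p_15/q_15
i=0: a=20 ⇒ p=20, q=1
i=1: a=2 ⇒ p=41, q=2
i=2: a=1 ⇒ p=61, q=3
i=3: a=2 ⇒ p=163, q=8
i=4: a=4 ⇒ p=713, q=35
…
i=6: a=1 ⇒ p=5154, q=253
…
i=8: a=3 ⇒ p=33939, q=1666
…
i=10: a=1 ⇒ p=77473, q=3803
…
i=13: a=2 ⇒ p=4730294, q=232201
i=14: a=1 ⇒ p=6841255, q=335824
i=15: a=2 ⇒ p=18412804, q=903849
(x₁, y₁) = (18412804, 903849);  18412804² − 415·903849² = 1 ✓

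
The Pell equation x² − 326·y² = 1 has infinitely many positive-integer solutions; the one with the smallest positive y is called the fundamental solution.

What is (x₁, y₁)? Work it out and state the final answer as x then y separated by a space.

d=326: √d = [18; 18,36] (ℓ=2, even), read p_1/q_1
step 0: (18, 1)  from 18·(1,0) + (0,1)
step 1: (325, 18)  from 18·(18,1) + (1,0)
(x₁, y₁) = (325, 18);  325² − 326·18² = 1 ✓

325 18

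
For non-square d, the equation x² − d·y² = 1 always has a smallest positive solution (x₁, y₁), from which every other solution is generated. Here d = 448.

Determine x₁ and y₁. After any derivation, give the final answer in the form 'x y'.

127 6

d=448: √d = [21; 6,42] (ℓ=2, even), read p_1/q_1
i=0: a=21 ⇒ p=21, q=1
i=1: a=6 ⇒ p=127, q=6
fundamental: x₁=127, y₁=6  (since 16129 − 448·36 = 1)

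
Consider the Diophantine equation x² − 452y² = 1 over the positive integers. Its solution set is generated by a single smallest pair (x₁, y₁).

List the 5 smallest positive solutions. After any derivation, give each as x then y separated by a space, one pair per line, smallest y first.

d=452: √d = [21; 3,1,5,3,10,3,5,1,3,42] (ℓ=10, even), read p_9/q_9
a_0=21:  p_0=21·1+0=21,  q_0=21·0+1=1
…
a_8=1:  p_8=1·263904+49579=313483,  q_8=1·12413+2332=14745
a_9=3:  p_9=3·313483+263904=1204353,  q_9=3·14745+12413=56648
→ (1204353, 56648).  Check: 1204353²=1450466148609, 452·56648²=1450466148608, difference 1.
(1204353+56648√452)^2 = 2900932297217 + 136448377488√452
(1204353+56648√452)^3 = 6987493029899166849 + 328664025545553880√452
(1204353+56648√452)^4 = 16830816386073401651890177 + 791655010315592455701792√452
(1204353+56648√452)^5 = 40540488414026331506287881514113 + 1906864173276900777578095047272√452

1204353 56648
2900932297217 136448377488
6987493029899166849 328664025545553880
16830816386073401651890177 791655010315592455701792
40540488414026331506287881514113 1906864173276900777578095047272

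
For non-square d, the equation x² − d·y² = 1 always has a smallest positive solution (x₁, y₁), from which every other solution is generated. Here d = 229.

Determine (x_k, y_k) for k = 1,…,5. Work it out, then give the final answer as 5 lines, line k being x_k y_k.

[15; 7,1,1,7,30] for √229; ℓ=5 ⇒ convergent index 9
k=0  a_k=15  p_k/q_k = 15/1
…
k=2  a_k=1  p_k/q_k = 121/8
k=3  a_k=1  p_k/q_k = 227/15
…
k=7  a_k=1  p_k/q_k = 413926/27353
k=8  a_k=1  p_k/q_k = 776325/51301
k=9  a_k=7  p_k/q_k = 5848201/386460
fundamental: x₁=5848201, y₁=386460  (since 34201454936401 − 229·149351331600 = 1)
(x_2, y_2) = (5848201·5848201 + 229·386460·386460, 5848201·386460 + 386460·5848201) = (68402909872801, 4520191516920)
(x_3, y_3) = (5848201·68402909872801 + 229·386460·4520191516920, 5848201·4520191516920 + 386460·68402909872801) = (800067931842043513801, 52869977098885735380)
(x_4, y_4) = (5848201·800067931842043513801 + 229·386460·52869977098885735380, 5848201·52869977098885735380 + 386460·800067931842043513801) = (9357916158133073035999171201, 618388505879356792878585840)
(x_5, y_5) = (5848201·9357916158133073035999171201 + 229·386460·618388505879356792878585840, 5848201·618388505879356792878585840 + 386460·9357916158133073035999171201) = (109453949267819191656474935990205001, 7232920556944267680961578290412300)

5848201 386460
68402909872801 4520191516920
800067931842043513801 52869977098885735380
9357916158133073035999171201 618388505879356792878585840
109453949267819191656474935990205001 7232920556944267680961578290412300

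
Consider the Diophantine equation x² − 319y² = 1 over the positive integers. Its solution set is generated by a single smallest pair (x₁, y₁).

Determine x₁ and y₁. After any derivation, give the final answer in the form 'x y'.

12901780 722361

[17; 1,6,5,1,4,…,6,1,34] for √319; ℓ=14 ⇒ convergent index 13
step 0: (17, 1)  from 17·(1,0) + (0,1)
…
step 4: (768, 43)  from 1·(643,36) + (125,7)
…
step 6: (11913, 667)  from 3·(3715,208) + (768,43)
…
step 12: (11102899, 621643)  from 6·(1798881,100718) + (309613,17335)
step 13: (12901780, 722361)  from 1·(11102899,621643) + (1798881,100718)
(x₁, y₁) = (12901780, 722361);  12901780² − 319·722361² = 1 ✓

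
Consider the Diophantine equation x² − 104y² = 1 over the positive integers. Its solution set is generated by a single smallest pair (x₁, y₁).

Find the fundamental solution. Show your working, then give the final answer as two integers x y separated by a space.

51 5

d=104: √d = [10; 5,20] (ℓ=2, even), read p_1/q_1
step 0: (10, 1)  from 10·(1,0) + (0,1)
step 1: (51, 5)  from 5·(10,1) + (1,0)
fundamental: x₁=51, y₁=5  (since 2601 − 104·25 = 1)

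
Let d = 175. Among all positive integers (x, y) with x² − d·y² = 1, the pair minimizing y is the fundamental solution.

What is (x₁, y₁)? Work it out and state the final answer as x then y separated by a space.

√175 = [13; 4,2,1,2,4,26, …], period ℓ=6 (even) → k=5
i=0: a=13 ⇒ p=13, q=1
…
i=2: a=2 ⇒ p=119, q=9
i=3: a=1 ⇒ p=172, q=13
i=4: a=2 ⇒ p=463, q=35
i=5: a=4 ⇒ p=2024, q=153
→ (2024, 153).  Check: 2024²=4096576, 175·153²=4096575, difference 1.

2024 153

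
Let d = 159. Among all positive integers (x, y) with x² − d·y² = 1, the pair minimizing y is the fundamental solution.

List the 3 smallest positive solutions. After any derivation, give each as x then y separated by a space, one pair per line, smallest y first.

√159 = [12; 1,1,1,1,3,1,1,1,1,24, …], period ℓ=10 (even) → k=9
a_0=12:  p_0=12·1+0=12,  q_0=12·0+1=1
a_1=1:  p_1=1·12+1=13,  q_1=1·1+0=1
…
a_6=1:  p_6=1·227+63=290,  q_6=1·18+5=23
a_7=1:  p_7=1·290+227=517,  q_7=1·23+18=41
a_8=1:  p_8=1·517+290=807,  q_8=1·41+23=64
a_9=1:  p_9=1·807+517=1324,  q_9=1·64+41=105
→ (1324, 105).  Check: 1324²=1752976, 159·105²=1752975, difference 1.
(x_2, y_2) = (1324·1324 + 159·105·105, 1324·105 + 105·1324) = (3505951, 278040)
(x_3, y_3) = (1324·3505951 + 159·105·278040, 1324·278040 + 105·3505951) = (9283756924, 736249815)

1324 105
3505951 278040
9283756924 736249815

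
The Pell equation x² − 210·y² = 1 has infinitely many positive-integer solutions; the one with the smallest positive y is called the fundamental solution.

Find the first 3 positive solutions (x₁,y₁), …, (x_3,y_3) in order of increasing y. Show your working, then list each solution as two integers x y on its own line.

29 2
1681 116
97469 6726

d=210: √d = [14; 2,28] (ℓ=2, even), read p_1/q_1
step 0: (14, 1)  from 14·(1,0) + (0,1)
step 1: (29, 2)  from 2·(14,1) + (1,0)
fundamental: x₁=29, y₁=2  (since 841 − 210·4 = 1)
k=2:  x_2 = 29·29+210·2·2 = 1681,  y_2 = 29·2+2·29 = 116
k=3:  x_3 = 29·1681+210·2·116 = 97469,  y_3 = 29·116+2·1681 = 6726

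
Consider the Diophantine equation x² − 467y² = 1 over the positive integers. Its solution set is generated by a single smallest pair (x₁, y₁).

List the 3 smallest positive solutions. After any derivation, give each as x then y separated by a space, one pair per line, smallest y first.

1625626 75225
5285319783751 244575431700
17183906517558380626 795176361465413175

√467 = [21; 1,1,1,1,3,…,1,1,42, …], period ℓ=14 (even) → k=13
a_0=21:  p_0=21·1+0=21,  q_0=21·0+1=1
…
a_3=1:  p_3=1·43+22=65,  q_3=1·2+1=3
…
a_5=3:  p_5=3·108+65=389,  q_5=3·5+3=18
a_6=3:  p_6=3·389+108=1275,  q_6=3·18+5=59
…
a_9=3:  p_9=3·82767+27164=275465,  q_9=3·3830+1257=12747
…
a_12=1:  p_12=1·633697+358232=991929,  q_12=1·29324+16577=45901
a_13=1:  p_13=1·991929+633697=1625626,  q_13=1·45901+29324=75225
(x₁, y₁) = (1625626, 75225);  1625626² − 467·75225² = 1 ✓
(x_2, y_2) = (1625626·1625626 + 467·75225·75225, 1625626·75225 + 75225·1625626) = (5285319783751, 244575431700)
(x_3, y_3) = (1625626·5285319783751 + 467·75225·244575431700, 1625626·244575431700 + 75225·5285319783751) = (17183906517558380626, 795176361465413175)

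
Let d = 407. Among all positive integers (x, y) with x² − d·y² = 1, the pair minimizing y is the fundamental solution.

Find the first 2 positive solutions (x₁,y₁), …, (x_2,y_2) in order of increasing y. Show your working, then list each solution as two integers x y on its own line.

√407 → a₀=20, period (5,1,2,1,5,40); ℓ=6 even so k=5
k=0  a_k=20  p_k/q_k = 20/1
…
k=2  a_k=1  p_k/q_k = 121/6
k=3  a_k=2  p_k/q_k = 343/17
k=4  a_k=1  p_k/q_k = 464/23
k=5  a_k=5  p_k/q_k = 2663/132
(x₁, y₁) = (2663, 132);  2663² − 407·132² = 1 ✓
n=2: (2663,132)∘(2663,132) = (2663·2663+407·132·132, 2663·132+132·2663) = (14183137,703032)

2663 132
14183137 703032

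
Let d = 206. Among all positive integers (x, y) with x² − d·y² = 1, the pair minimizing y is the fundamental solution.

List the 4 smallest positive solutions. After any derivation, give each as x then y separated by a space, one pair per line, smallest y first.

59535 4148
7088832449 493902360
844067279642895 58808954001052
100503090979990675201 7002382152411359280

√206 = [14; 2,1,5,14,5,1,2,28, …], period ℓ=8 (even) → k=7
i=0: a=14 ⇒ p=14, q=1
i=1: a=2 ⇒ p=29, q=2
…
i=3: a=5 ⇒ p=244, q=17
…
i=6: a=1 ⇒ p=20998, q=1463
i=7: a=2 ⇒ p=59535, q=4148
→ (59535, 4148).  Check: 59535²=3544416225, 206·4148²=3544416224, difference 1.
(x_2, y_2) = (59535·59535 + 206·4148·4148, 59535·4148 + 4148·59535) = (7088832449, 493902360)
(x_3, y_3) = (59535·7088832449 + 206·4148·493902360, 59535·493902360 + 4148·7088832449) = (844067279642895, 58808954001052)
(x_4, y_4) = (59535·844067279642895 + 206·4148·58808954001052, 59535·58808954001052 + 4148·844067279642895) = (100503090979990675201, 7002382152411359280)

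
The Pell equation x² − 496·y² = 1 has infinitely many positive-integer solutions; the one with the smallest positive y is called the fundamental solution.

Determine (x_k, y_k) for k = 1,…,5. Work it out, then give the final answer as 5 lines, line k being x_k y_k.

4620799 207480
42703566796801 1917446753040
394649197502177907199 17720272078000750440
3647189234337689639247667201 163763630995505661818050080
33705856733676329245494460531519999 1513437644680785412974289982477400

d=496: √d = [22; 3,1,2,4,1,…,1,3,44] (ℓ=16, even), read p_15/q_15
step 0: (22, 1)  from 22·(1,0) + (0,1)
…
step 3: (245, 11)  from 2·(89,4) + (67,3)
step 4: (1069, 48)  from 4·(245,11) + (89,4)
…
step 6: (2383, 107)  from 1·(1314,59) + (1069,48)
…
step 8: (14543, 653)  from 2·(6080,273) + (2383,107)
…
step 10: (49709, 2232)  from 1·(35166,1579) + (14543,653)
step 11: (84875, 3811)  from 1·(49709,2232) + (35166,1579)
…
step 14: (1252502, 56239)  from 1·(863293,38763) + (389209,17476)
step 15: (4620799, 207480)  from 3·(1252502,56239) + (863293,38763)
fundamental: x₁=4620799, y₁=207480  (since 21351783398401 − 496·43047950400 = 1)
(4620799+207480√496)^2 = 42703566796801 + 1917446753040√496
(4620799+207480√496)^3 = 394649197502177907199 + 17720272078000750440√496
(4620799+207480√496)^4 = 3647189234337689639247667201 + 163763630995505661818050080√496
(4620799+207480√496)^5 = 33705856733676329245494460531519999 + 1513437644680785412974289982477400√496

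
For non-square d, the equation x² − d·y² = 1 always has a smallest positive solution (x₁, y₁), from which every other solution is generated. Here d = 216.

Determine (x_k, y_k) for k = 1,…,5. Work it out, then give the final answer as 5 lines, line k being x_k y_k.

[14; 1,2,3,2,1,28] for √216; ℓ=6 ⇒ convergent index 5
a_0=14:  p_0=14·1+0=14,  q_0=14·0+1=1
…
a_3=3:  p_3=3·44+15=147,  q_3=3·3+1=10
a_4=2:  p_4=2·147+44=338,  q_4=2·10+3=23
a_5=1:  p_5=1·338+147=485,  q_5=1·23+10=33
fundamental: x₁=485, y₁=33  (since 235225 − 216·1089 = 1)
n=2: (485,33)∘(485,33) = (485·485+216·33·33, 485·33+33·485) = (470449,32010)
n=3: (470449,32010)∘(485,33) = (485·470449+216·33·32010, 485·32010+33·470449) = (456335045,31049667)
n=4: (456335045,31049667)∘(485,33) = (485·456335045+216·33·31049667, 485·31049667+33·456335045) = (442644523201,30118144980)
n=5: (442644523201,30118144980)∘(485,33) = (485·442644523201+216·33·30118144980, 485·30118144980+33·442644523201) = (429364731169925,29214569580933)

485 33
470449 32010
456335045 31049667
442644523201 30118144980
429364731169925 29214569580933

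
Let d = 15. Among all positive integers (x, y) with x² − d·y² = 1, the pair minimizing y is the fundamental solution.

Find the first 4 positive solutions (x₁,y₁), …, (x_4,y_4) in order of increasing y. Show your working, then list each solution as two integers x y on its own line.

d=15: √d = [3; 1,6] (ℓ=2, even), read p_1/q_1
i=0: a=3 ⇒ p=3, q=1
i=1: a=1 ⇒ p=4, q=1
→ (4, 1).  Check: 4²=16, 15·1²=15, difference 1.
(x_2, y_2) = (4·4 + 15·1·1, 4·1 + 1·4) = (31, 8)
(x_3, y_3) = (4·31 + 15·1·8, 4·8 + 1·31) = (244, 63)
(x_4, y_4) = (4·244 + 15·1·63, 4·63 + 1·244) = (1921, 496)

4 1
31 8
244 63
1921 496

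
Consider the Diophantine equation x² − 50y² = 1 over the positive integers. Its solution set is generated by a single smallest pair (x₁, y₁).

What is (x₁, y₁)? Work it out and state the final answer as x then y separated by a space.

99 14

[7; 14] for √50; ℓ=1 ⇒ convergent index 1
step 0: (7, 1)  from 7·(1,0) + (0,1)
step 1: (99, 14)  from 14·(7,1) + (1,0)
(x₁, y₁) = (99, 14);  99² − 50·14² = 1 ✓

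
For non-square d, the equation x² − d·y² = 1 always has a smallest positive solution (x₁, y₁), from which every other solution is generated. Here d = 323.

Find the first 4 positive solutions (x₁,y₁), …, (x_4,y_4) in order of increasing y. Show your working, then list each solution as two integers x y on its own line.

18 1
647 36
23274 1295
837217 46584

d=323: √d = [17; 1,34] (ℓ=2, even), read p_1/q_1
step 0: (17, 1)  from 17·(1,0) + (0,1)
step 1: (18, 1)  from 1·(17,1) + (1,0)
fundamental: x₁=18, y₁=1  (since 324 − 323·1 = 1)
(18+1√323)^2 = 647 + 36√323
(18+1√323)^3 = 23274 + 1295√323
(18+1√323)^4 = 837217 + 46584√323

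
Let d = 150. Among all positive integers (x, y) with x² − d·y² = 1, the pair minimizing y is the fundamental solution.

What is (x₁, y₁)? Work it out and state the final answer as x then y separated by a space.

d=150: √d = [12; 4,24] (ℓ=2, even), read p_1/q_1
step 0: (12, 1)  from 12·(1,0) + (0,1)
step 1: (49, 4)  from 4·(12,1) + (1,0)
fundamental: x₁=49, y₁=4  (since 2401 − 150·16 = 1)

49 4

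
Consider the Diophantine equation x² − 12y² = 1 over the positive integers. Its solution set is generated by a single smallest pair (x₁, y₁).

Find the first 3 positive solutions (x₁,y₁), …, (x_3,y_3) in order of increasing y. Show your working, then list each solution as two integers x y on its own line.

d=12: √d = [3; 2,6] (ℓ=2, even), read p_1/q_1
i=0: a=3 ⇒ p=3, q=1
i=1: a=2 ⇒ p=7, q=2
(x₁, y₁) = (7, 2);  7² − 12·2² = 1 ✓
k=2:  x_2 = 7·7+12·2·2 = 97,  y_2 = 7·2+2·7 = 28
k=3:  x_3 = 7·97+12·2·28 = 1351,  y_3 = 7·28+2·97 = 390

7 2
97 28
1351 390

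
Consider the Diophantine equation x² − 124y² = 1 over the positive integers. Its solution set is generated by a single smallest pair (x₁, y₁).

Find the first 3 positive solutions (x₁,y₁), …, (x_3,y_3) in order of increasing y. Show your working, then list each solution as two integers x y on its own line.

4620799 414960
42703566796801 3834893506080
394649197502177907199 35440544156001500880

√124 = [11; 7,2,1,1,1,…,2,7,22, …], period ℓ=16 (even) → k=15
k=0  a_k=11  p_k/q_k = 11/1
…
k=2  a_k=2  p_k/q_k = 167/15
k=3  a_k=1  p_k/q_k = 245/22
k=4  a_k=1  p_k/q_k = 412/37
…
k=7  a_k=1  p_k/q_k = 3040/273
k=8  a_k=4  p_k/q_k = 14543/1306
k=9  a_k=1  p_k/q_k = 17583/1579
k=10  a_k=3  p_k/q_k = 67292/6043
…
k=12  a_k=1  p_k/q_k = 152167/13665
k=13  a_k=1  p_k/q_k = 237042/21287
k=14  a_k=2  p_k/q_k = 626251/56239
k=15  a_k=7  p_k/q_k = 4620799/414960
→ (4620799, 414960).  Check: 4620799²=21351783398401, 124·414960²=21351783398400, difference 1.
(4620799+414960√124)^2 = 42703566796801 + 3834893506080√124
(4620799+414960√124)^3 = 394649197502177907199 + 35440544156001500880√124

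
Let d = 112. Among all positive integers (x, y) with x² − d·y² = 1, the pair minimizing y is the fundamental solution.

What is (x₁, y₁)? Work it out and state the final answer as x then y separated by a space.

127 12

d=112: √d = [10; 1,1,2,1,1,20] (ℓ=6, even), read p_5/q_5
k=0  a_k=10  p_k/q_k = 10/1
…
k=3  a_k=2  p_k/q_k = 53/5
k=4  a_k=1  p_k/q_k = 74/7
k=5  a_k=1  p_k/q_k = 127/12
→ (127, 12).  Check: 127²=16129, 112·12²=16128, difference 1.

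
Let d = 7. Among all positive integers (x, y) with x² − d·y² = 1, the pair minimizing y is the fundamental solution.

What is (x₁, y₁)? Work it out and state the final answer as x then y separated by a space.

√7 = [2; 1,1,1,4, …], period ℓ=4 (even) → k=3
a_0=2:  p_0=2·1+0=2,  q_0=2·0+1=1
…
a_2=1:  p_2=1·3+2=5,  q_2=1·1+1=2
a_3=1:  p_3=1·5+3=8,  q_3=1·2+1=3
→ (8, 3).  Check: 8²=64, 7·3²=63, difference 1.

8 3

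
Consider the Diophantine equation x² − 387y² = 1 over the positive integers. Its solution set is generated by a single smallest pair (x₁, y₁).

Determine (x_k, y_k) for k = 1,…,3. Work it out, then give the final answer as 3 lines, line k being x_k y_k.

3482 177
24248647 1232628
168867574226 8584021215

d=387: √d = [19; 1,2,19,2,1,38] (ℓ=6, even), read p_5/q_5
i=0: a=19 ⇒ p=19, q=1
i=1: a=1 ⇒ p=20, q=1
i=2: a=2 ⇒ p=59, q=3
i=3: a=19 ⇒ p=1141, q=58
i=4: a=2 ⇒ p=2341, q=119
i=5: a=1 ⇒ p=3482, q=177
fundamental: x₁=3482, y₁=177  (since 12124324 − 387·31329 = 1)
(3482+177√387)^2 = 24248647 + 1232628√387
(3482+177√387)^3 = 168867574226 + 8584021215√387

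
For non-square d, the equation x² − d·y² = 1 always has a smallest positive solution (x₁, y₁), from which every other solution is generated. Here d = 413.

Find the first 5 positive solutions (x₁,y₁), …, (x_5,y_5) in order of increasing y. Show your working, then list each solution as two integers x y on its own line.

113399 5580
25718666401 1265532840
5832942102300599 287020317040740
1322899602891852585601 65095633862940217680
300030984130833440606834999 14763559568560095172347900

√413 → a₀=20, period (3,9,1,4,1,9,3,40); ℓ=8 even so k=7
k=0  a_k=20  p_k/q_k = 20/1
…
k=2  a_k=9  p_k/q_k = 569/28
…
k=4  a_k=4  p_k/q_k = 3089/152
k=5  a_k=1  p_k/q_k = 3719/183
k=6  a_k=9  p_k/q_k = 36560/1799
k=7  a_k=3  p_k/q_k = 113399/5580
(x₁, y₁) = (113399, 5580);  113399² − 413·5580² = 1 ✓
(113399+5580√413)^2 = 25718666401 + 1265532840√413
(113399+5580√413)^3 = 5832942102300599 + 287020317040740√413
(113399+5580√413)^4 = 1322899602891852585601 + 65095633862940217680√413
(113399+5580√413)^5 = 300030984130833440606834999 + 14763559568560095172347900√413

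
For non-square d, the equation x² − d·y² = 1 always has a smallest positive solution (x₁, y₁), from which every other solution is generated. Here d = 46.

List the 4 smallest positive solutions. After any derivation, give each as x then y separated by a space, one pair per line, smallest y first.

24335 3588
1184384449 174627960
57643991108495 8499142809612
2805533046066067201 413653280369188080

[6; 1,3,1,1,2,6,2,1,1,3,1,12] for √46; ℓ=12 ⇒ convergent index 11
a_0=6:  p_0=6·1+0=6,  q_0=6·0+1=1
…
a_3=1:  p_3=1·27+7=34,  q_3=1·4+1=5
a_4=1:  p_4=1·34+27=61,  q_4=1·5+4=9
…
a_9=1:  p_9=1·3147+2150=5297,  q_9=1·464+317=781
a_10=3:  p_10=3·5297+3147=19038,  q_10=3·781+464=2807
a_11=1:  p_11=1·19038+5297=24335,  q_11=1·2807+781=3588
fundamental: x₁=24335, y₁=3588  (since 592192225 − 46·12873744 = 1)
n=2: (24335,3588)∘(24335,3588) = (24335·24335+46·3588·3588, 24335·3588+3588·24335) = (1184384449,174627960)
n=3: (1184384449,174627960)∘(24335,3588) = (24335·1184384449+46·3588·174627960, 24335·174627960+3588·1184384449) = (57643991108495,8499142809612)
n=4: (57643991108495,8499142809612)∘(24335,3588) = (24335·57643991108495+46·3588·8499142809612, 24335·8499142809612+3588·57643991108495) = (2805533046066067201,413653280369188080)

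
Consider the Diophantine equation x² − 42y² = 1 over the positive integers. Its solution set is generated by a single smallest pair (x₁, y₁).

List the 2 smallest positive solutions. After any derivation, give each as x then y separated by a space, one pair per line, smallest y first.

√42 = [6; 2,12, …], period ℓ=2 (even) → k=1
a_0=6:  p_0=6·1+0=6,  q_0=6·0+1=1
a_1=2:  p_1=2·6+1=13,  q_1=2·1+0=2
fundamental: x₁=13, y₁=2  (since 169 − 42·4 = 1)
k=2:  x_2 = 13·13+42·2·2 = 337,  y_2 = 13·2+2·13 = 52

13 2
337 52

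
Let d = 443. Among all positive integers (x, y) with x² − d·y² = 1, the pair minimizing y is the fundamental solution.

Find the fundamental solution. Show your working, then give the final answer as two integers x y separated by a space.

442 21

√443 → a₀=21, period (21,42); ℓ=2 even so k=1
a_0=21:  p_0=21·1+0=21,  q_0=21·0+1=1
a_1=21:  p_1=21·21+1=442,  q_1=21·1+0=21
fundamental: x₁=442, y₁=21  (since 195364 − 443·441 = 1)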